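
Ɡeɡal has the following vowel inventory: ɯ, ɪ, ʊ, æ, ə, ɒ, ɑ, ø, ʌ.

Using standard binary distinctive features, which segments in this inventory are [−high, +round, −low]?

ø

The [−high] segments are /æ, ə, ɒ, ɑ, ø, ʌ/.
Of those, [+round] gives /ɒ, ø/.
Among these, [−low] leaves /ø/.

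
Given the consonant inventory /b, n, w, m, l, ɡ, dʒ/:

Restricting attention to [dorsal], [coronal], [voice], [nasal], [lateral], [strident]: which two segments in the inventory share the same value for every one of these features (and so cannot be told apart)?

On the given features, /ɡ/ and /w/ have an identical profile: [+dorsal], [−coronal], [+voice], [−nasal], [−lateral], [−strident]. No other two segments in the inventory coincide on all 6 features. (They do differ in [sonorant], [continuant], [labial] and [round], which are not among the given features.)

ɡ, w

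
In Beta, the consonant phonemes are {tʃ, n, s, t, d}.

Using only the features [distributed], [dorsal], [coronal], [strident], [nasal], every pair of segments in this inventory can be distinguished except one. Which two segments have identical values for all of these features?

Both /d/ and /t/ are [−distributed], [−dorsal], [+coronal], [−strident], [−nasal]. Since the list omits [voice] — which does distinguish the voiced alveolar stop from the voiceless alveolar stop — this pair collapses; all other pairs remain distinct.

d, t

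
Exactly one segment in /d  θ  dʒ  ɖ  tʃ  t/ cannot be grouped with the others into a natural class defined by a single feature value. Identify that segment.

/ɖ, t, d, tʃ, dʒ/ are all [-continuant], but /θ/ (voiceless dental fricative) is [+continuant]. No other single segment can be removed to leave a set sharing one feature value that the removed segment lacks, so /θ/ is the odd one out.

θ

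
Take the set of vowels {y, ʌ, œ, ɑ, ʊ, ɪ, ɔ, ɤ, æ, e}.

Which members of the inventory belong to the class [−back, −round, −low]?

ɪ, e

The [−back] segments are /y, œ, ɪ, æ, e/.
Within that set, [−round] gives /ɪ, æ, e/.
Of those, [−low] leaves /ɪ, e/.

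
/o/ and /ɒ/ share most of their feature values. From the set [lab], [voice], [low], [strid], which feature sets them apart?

[low]

/o/ (mid back rounded tense vowel) and /ɒ/ (low back rounded vowel) agree on [+labial], [+voice], [-strident]. They differ on [low] (/o/ [-], /ɒ/ [+]).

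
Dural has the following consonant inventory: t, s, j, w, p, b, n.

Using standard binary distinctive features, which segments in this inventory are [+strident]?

s

The [+strident] segments here are /s/; the remaining /t, j, w, p, b, n/ are [-strident].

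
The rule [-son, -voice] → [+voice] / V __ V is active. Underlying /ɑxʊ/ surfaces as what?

[ɑɣʊ]

Only /x/ occurs between two vowels (/ɑ/ __ /ʊ/) and matches the structural description. It is a voiceless velar fricative, so [-son, -voice] holds; changing it to [+voice] with all other features held fixed yields /ɣ/ (voiced velar fricative). No other segment meets both the structural description and the environment, so the output is [ɑɣʊ].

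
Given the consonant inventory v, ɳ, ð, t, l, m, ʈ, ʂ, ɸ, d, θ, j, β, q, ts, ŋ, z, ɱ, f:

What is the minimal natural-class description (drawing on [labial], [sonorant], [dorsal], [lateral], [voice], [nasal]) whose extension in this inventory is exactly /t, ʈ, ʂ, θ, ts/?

The class [−voice], [−labial], [−dorsal] has exactly /t, ʈ, ʂ, θ, ts/ as its extension in this inventory. No smaller conjunction from the listed features achieves this: [−labial, −dorsal] alone would also admit /ɳ, ð, l, d, …/; [−voice, −dorsal] alone would also admit /ɸ, f/; [−voice, −labial] alone would also admit /q/; and checking the remaining two-feature bundles turns up none with this extension.

[−voice, −labial, −dorsal]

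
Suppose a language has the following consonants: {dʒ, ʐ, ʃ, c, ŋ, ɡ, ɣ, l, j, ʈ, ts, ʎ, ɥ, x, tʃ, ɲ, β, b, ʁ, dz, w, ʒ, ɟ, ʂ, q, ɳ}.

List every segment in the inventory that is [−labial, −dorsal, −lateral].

dʒ, ʐ, ʃ, ʈ, ts, tʃ, dz, ʒ, ʂ, ɳ

First, the [−labial] segments are /dʒ, ʐ, ʃ, c, ŋ, ɡ, ɣ, l, j, ʈ, ts, ʎ, x, tʃ, ɲ, ʁ, dz, ʒ, ɟ, ʂ, q, ɳ/.
Intersecting with [−dorsal] gives /dʒ, ʐ, ʃ, l, ʈ, ts, tʃ, dz, ʒ, ʂ, ɳ/.
Of those, [−lateral] leaves /dʒ, ʐ, ʃ, ʈ, ts, tʃ, dz, ʒ, ʂ, ɳ/.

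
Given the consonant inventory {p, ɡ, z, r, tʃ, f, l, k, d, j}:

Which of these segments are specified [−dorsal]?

The feature [dorsal] marks segments articulated with the tongue body. In this inventory /p, z, r, tʃ, f, l, d/ lack that property, so they are [−dorsal]; /ɡ, k, j/ are [+dorsal].

p, z, r, tʃ, f, l, d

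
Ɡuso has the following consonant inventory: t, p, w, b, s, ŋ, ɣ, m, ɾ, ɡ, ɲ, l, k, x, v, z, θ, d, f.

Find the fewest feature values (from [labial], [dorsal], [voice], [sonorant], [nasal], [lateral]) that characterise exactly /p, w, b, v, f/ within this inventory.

[−nasal, +labial]

Every target segment is [−nasal], [+labial]; each remaining inventory member fails at least one of these. Each conjunct is needed — [+labial] alone would also admit /m/; [−nasal] alone would also admit /t, s, ɣ, ɾ, …/ — and no other single listed feature has exactly this extension, so two is the minimum.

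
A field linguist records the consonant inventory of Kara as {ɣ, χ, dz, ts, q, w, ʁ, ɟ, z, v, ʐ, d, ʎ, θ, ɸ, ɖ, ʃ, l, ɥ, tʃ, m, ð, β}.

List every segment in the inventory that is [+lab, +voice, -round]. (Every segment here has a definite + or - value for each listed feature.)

Eliminate segments failing any feature: /ɣ, χ, dz, ts, q, ʁ, ɟ, z, ʐ, d, ʎ, θ, ɖ, ʃ, l, tʃ, ð/ are [-labial]; /w, ɥ/ are [+round]; /ɸ/ is [-voice]. The remaining /v, m, β/ satisfy [+labial], [+voice], [-round].

v, m, β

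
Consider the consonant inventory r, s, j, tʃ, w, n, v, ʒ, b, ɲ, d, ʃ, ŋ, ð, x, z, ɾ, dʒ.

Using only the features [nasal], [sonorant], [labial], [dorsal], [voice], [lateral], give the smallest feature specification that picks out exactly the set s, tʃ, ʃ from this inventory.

[−voice, −dorsal]

Every target segment is [−voice], [−dorsal]; each remaining inventory member fails at least one of these. Each conjunct is needed — [−dorsal] alone would also admit /r, n, v, ʒ, …/; [−voice] alone would also admit /x/ — and no other single listed feature has exactly this extension, so two is the minimum.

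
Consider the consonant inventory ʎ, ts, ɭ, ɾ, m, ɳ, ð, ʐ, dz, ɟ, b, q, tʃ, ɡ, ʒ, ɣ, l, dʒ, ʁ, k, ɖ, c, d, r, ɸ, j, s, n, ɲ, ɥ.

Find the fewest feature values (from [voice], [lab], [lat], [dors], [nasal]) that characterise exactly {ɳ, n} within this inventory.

[+nasal, -lab, -dors]

Every target segment is [+nasal], [-labial], [-dorsal]; each remaining inventory member fails at least one of these. Each conjunct is needed — [-labial, -dorsal] alone would also admit /ts, ɭ, ɾ, ð, …/; [+nasal, -dorsal] alone would also admit /m/; [+nasal, -labial] alone would also admit /ɲ/ — and no other combination of two listed features has exactly this extension, so three is the minimum.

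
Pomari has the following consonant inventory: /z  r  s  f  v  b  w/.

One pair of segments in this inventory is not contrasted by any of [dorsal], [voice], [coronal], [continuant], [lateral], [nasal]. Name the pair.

z, r

On the given features, /z/ and /r/ have an identical profile: [−dorsal], [+voice], [+coronal], [+continuant], [−lateral], [−nasal]. No other two segments in the inventory coincide on all 6 features. (They do differ in [sonorant] and [strident], which are not among the given features.)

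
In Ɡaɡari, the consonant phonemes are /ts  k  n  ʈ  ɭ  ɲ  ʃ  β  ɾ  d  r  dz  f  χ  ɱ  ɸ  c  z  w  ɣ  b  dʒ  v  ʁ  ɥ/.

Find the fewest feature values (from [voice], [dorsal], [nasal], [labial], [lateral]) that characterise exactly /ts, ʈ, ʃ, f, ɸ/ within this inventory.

The class [−voice], [−dorsal] has exactly /ts, ʈ, ʃ, f, ɸ/ as its extension in this inventory. No smaller conjunction from the listed features achieves this: [−dorsal] alone would also admit /n, ɭ, β, ɾ, …/; [−voice] alone would also admit /k, χ, c/; and checking the remaining single features turns up none with this extension.

[−voice, −dorsal]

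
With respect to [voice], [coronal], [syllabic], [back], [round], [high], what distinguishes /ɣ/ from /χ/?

/ɣ/ (voiced velar fricative) and /χ/ (voiceless uvular fricative) agree on [-coronal], [-syllabic], [+back], [-round]. They differ on [voice] (/ɣ/ [+], /χ/ [-]), [high] (/ɣ/ [+], /χ/ [-]).

[voice], [high]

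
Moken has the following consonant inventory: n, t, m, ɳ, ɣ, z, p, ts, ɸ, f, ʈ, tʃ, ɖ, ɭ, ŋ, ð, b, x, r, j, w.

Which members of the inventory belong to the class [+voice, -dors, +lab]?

m, b

Eliminate segments failing any feature: /n, ɳ, z, ɖ, ɭ, ð, r/ are [-labial]; /t, p, ts, ɸ, f, ʈ, tʃ, x/ are [-voice]; /ɣ, ŋ, j, w/ are [+dorsal]. The remaining /m, b/ satisfy [+voice], [-dorsal], [+labial].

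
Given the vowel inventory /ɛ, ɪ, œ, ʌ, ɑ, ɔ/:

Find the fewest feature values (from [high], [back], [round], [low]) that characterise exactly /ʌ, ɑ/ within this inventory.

[+back, -round]

Every target segment is [+back], [-round]; each remaining inventory member fails at least one of these. Each conjunct is needed — [-round] alone would also admit /ɛ, ɪ/; [+back] alone would also admit /ɔ/ — and no other single listed feature has exactly this extension, so two is the minimum.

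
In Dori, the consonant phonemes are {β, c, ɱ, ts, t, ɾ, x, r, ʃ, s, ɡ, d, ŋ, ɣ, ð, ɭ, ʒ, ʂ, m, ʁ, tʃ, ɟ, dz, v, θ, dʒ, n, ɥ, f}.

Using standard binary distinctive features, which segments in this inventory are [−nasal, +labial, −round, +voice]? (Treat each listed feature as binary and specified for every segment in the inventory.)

First, the [−nasal] segments are /β, c, ts, t, ɾ, x, r, ʃ, s, ɡ, d, ɣ, ð, ɭ, ʒ, ʂ, ʁ, tʃ, ɟ, dz, v, θ, dʒ, ɥ, f/.
Intersecting with [+labial] gives /β, v, ɥ, f/.
Of those, [−round] gives /β, v, f/.
Of those, [+voice] leaves /β, v/.

β, v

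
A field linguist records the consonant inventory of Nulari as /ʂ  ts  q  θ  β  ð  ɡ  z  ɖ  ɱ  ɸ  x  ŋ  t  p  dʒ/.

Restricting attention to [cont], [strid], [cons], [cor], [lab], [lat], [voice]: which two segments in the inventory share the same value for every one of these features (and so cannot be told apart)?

/ŋ/ (velar nasal) and /ɡ/ (voiced velar stop) are both [-continuant], [-strident], [+consonantal], [-coronal], [-labial], [-lateral], [+voice], so none of the listed features separates them. (They do differ in [sonorant] and [nasal], which are not among the given features.) Every other pair in the inventory differs on at least one listed feature.

ŋ, ɡ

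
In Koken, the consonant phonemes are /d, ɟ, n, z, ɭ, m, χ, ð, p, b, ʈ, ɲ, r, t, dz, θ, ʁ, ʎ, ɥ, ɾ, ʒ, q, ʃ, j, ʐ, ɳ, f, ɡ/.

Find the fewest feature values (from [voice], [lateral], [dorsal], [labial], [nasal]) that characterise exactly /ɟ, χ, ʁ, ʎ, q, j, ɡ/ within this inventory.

Every target segment is [-nasal], [-labial], [+dorsal]; each remaining inventory member fails at least one of these. Each conjunct is needed — [-labial, +dorsal] alone would also admit /ɲ/; [-nasal, +dorsal] alone would also admit /ɥ/; [-nasal, -labial] alone would also admit /d, z, ɭ, ð, …/ — and no other combination of two listed features has exactly this extension, so three is the minimum.

[-nasal, -labial, +dorsal]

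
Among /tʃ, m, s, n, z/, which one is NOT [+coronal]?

/n, tʃ, s, z/ are all [+coronal]; /m/ (bilabial nasal) is [-coronal].

m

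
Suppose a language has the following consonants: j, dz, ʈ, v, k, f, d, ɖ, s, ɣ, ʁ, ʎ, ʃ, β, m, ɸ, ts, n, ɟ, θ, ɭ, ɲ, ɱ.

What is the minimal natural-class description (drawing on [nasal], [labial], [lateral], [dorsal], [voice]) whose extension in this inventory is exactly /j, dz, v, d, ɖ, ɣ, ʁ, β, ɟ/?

[+voice, -nasal, -lateral]

The class [+voice], [-nasal], [-lateral] has exactly /j, dz, v, d, ɖ, ɣ, ʁ, β, ɟ/ as its extension in this inventory. No smaller conjunction from the listed features achieves this: [-nasal, -lateral] alone would also admit /ʈ, k, f, s, …/; [+voice, -lateral] alone would also admit /m, n, ɲ, ɱ/; [+voice, -nasal] alone would also admit /ʎ, ɭ/; and checking the remaining two-feature bundles turns up none with this extension.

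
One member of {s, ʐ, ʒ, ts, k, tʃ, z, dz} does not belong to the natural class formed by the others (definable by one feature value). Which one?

k

[strident] (equivalently [coronal], [dorsal]) groups all but one: /ts, z, s, ʒ, dz, tʃ, ʐ/ share [+strident] while /k/ (voiceless velar stop) alone is [−strident]. Removing any other segment would not leave a single-feature class that excludes it.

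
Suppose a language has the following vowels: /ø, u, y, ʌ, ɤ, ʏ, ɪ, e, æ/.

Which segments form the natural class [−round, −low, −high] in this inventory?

ʌ, ɤ, e

Among the inventory, the [−round] segments are /ʌ, ɤ, ɪ, e, æ/.
Among these, [−low] gives /ʌ, ɤ, ɪ, e/.
Within that set, [−high] leaves /ʌ, ɤ, e/.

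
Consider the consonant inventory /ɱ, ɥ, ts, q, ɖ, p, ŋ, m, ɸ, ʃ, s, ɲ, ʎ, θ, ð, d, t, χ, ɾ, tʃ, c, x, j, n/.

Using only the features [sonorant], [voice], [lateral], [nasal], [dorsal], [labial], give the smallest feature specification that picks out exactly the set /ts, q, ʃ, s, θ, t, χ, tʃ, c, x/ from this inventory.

The class [−voice], [−labial] has exactly /ts, q, ʃ, s, θ, t, χ, tʃ, c, x/ as its extension in this inventory. No smaller conjunction from the listed features achieves this: [−labial] alone would also admit /ɖ, ŋ, ɲ, ʎ, …/; [−voice] alone would also admit /p, ɸ/; and checking the remaining single features turns up none with this extension.

[−voice, −labial]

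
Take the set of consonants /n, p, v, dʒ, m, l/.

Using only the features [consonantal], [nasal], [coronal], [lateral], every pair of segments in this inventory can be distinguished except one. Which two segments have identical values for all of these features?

/v/ (voiced labiodental fricative) and /p/ (voiceless bilabial stop) are both [+consonantal], [-nasal], [-coronal], [-lateral], so none of the listed features separates them. (They do differ in [voice] and [continuant], which are not among the given features.) Every other pair in the inventory differs on at least one listed feature.

v, p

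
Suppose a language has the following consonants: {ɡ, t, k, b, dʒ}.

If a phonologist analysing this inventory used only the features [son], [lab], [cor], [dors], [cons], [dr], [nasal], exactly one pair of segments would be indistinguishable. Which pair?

k, ɡ

/k/ (voiceless velar stop) and /ɡ/ (voiced velar stop) are both [-sonorant], [-labial], [-coronal], [+dorsal], [+consonantal], [-delayed release], [-nasal], so none of the listed features separates them. (They do differ in [voice], which is not among the given features.) Every other pair in the inventory differs on at least one listed feature.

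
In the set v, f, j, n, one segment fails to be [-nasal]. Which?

/j, v, f/ are all [-nasal]; /n/ (alveolar nasal) is [+nasal].

n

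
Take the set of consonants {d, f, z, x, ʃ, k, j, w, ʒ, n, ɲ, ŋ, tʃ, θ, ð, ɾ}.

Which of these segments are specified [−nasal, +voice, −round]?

Among the inventory, the [−nasal] segments are /d, f, z, x, ʃ, k, j, w, ʒ, tʃ, θ, ð, ɾ/.
Then [+voice] gives /d, z, j, w, ʒ, ð, ɾ/.
Among these, [−round] leaves /d, z, j, ʒ, ð, ɾ/.

d, z, j, ʒ, ð, ɾ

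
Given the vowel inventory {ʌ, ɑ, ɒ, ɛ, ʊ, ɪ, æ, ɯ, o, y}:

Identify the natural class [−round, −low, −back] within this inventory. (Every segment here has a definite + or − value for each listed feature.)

ɛ, ɪ

Eliminate segments failing any feature: /ʌ, ɯ/ are [+back]; /ɑ, æ/ are [+low]; /ɒ, ʊ, o, y/ are [+round]. The remaining /ɛ, ɪ/ satisfy [−round], [−low], [−back].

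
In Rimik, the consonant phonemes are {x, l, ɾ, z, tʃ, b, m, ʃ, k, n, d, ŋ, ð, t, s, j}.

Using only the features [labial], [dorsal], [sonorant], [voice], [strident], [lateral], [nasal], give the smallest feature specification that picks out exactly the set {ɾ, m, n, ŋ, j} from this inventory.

[+sonorant, −lateral]

The class [+sonorant], [−lateral] has exactly /ɾ, m, n, ŋ, j/ as its extension in this inventory. No smaller conjunction from the listed features achieves this: [−lateral] alone would also admit /x, z, tʃ, b, …/; [+sonorant] alone would also admit /l/; and checking the remaining single features turns up none with this extension.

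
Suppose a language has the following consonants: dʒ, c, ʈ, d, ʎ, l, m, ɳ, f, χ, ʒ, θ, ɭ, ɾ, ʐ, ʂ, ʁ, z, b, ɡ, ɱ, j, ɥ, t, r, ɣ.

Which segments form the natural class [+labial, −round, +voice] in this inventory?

m, b, ɱ

Among the inventory, the [+labial] segments are /m, f, b, ɱ, ɥ/.
Within that set, [−round] gives /m, f, b, ɱ/.
Then [+voice] leaves /m, b, ɱ/.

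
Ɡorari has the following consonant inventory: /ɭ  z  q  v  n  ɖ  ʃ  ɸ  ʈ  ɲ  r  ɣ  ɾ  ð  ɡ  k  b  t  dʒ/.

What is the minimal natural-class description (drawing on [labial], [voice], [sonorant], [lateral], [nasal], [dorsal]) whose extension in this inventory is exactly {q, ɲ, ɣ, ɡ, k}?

Every target segment is [+dorsal] and no other inventory member is, so one feature is enough.

[+dorsal]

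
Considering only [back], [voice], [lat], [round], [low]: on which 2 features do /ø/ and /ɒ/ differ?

/ø/ (mid front rounded tense vowel) and /ɒ/ (low back rounded vowel) agree on [+voice], [-lateral], [+round]. They differ on [low] (/ø/ [-], /ɒ/ [+]), [back] (/ø/ [-], /ɒ/ [+]).

[low], [back]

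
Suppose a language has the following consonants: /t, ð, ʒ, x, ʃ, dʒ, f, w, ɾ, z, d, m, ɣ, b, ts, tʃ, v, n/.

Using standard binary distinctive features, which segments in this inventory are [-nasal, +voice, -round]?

ð, ʒ, dʒ, ɾ, z, d, ɣ, b, v

The [-nasal] segments are /t, ð, ʒ, x, ʃ, dʒ, f, w, ɾ, z, d, ɣ, b, ts, tʃ, v/.
Of those, [+voice] gives /ð, ʒ, dʒ, w, ɾ, z, d, ɣ, b, v/.
Among these, [-round] leaves /ð, ʒ, dʒ, ɾ, z, d, ɣ, b, v/.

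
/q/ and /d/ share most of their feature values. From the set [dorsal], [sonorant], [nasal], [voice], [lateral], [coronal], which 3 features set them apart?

[voice], [coronal], [dorsal]

/q/ is the voiceless uvular stop and /d/ is the voiced alveolar stop. Both are [-sonorant], [-nasal], [-lateral]. /q/ is [-voice] while /d/ is [+voice]; /q/ is [-coronal] while /d/ is [+coronal]; /q/ is [+dorsal] while /d/ is [-dorsal], so the distinguishing features are [voice], [coronal], [dorsal].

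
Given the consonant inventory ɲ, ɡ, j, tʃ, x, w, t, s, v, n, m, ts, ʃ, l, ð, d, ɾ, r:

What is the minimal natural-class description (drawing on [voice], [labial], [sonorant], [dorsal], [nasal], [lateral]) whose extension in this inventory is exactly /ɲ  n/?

The class [+nasal], [-labial] has exactly /ɲ, n/ as its extension in this inventory. No smaller conjunction from the listed features achieves this: [-labial] alone would also admit /ɡ, j, tʃ, x, …/; [+nasal] alone would also admit /m/; and checking the remaining single features turns up none with this extension.

[+nasal, -labial]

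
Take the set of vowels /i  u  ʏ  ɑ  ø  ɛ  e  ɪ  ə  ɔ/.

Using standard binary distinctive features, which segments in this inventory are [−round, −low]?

i, ɛ, e, ɪ, ə

Among the inventory, the [−round] segments are /i, ɑ, ɛ, e, ɪ, ə/.
Intersecting with [−low] leaves /i, ɛ, e, ɪ, ə/.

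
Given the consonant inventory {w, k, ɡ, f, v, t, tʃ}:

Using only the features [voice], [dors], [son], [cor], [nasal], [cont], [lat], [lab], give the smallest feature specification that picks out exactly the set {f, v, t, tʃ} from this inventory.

The target set is precisely the extension of [-dorsal] in this inventory.

[-dors]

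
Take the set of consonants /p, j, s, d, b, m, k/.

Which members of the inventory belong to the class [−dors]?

p, s, d, b, m

The feature [dorsal] marks segments articulated with the tongue body. In this inventory /p, s, d, b, m/ lack that property, so they are [−dorsal]; /j, k/ are [+dorsal].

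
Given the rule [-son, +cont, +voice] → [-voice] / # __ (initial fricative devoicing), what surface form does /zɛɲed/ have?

[sɛɲed]

The only segment in the rule's environment that also matches [-son, +cont, +voice] is /z/. Applying [-voice] turns the voiced alveolar fricative into /s/ (voiceless alveolar fricative), giving [sɛɲed].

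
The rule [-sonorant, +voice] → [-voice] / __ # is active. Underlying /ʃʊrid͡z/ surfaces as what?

[ʃʊrit͡s]

Only the final segment /d͡z/ is both word-final and matches the structural description. It is a voiced alveolar affricate, so [-sonorant, +voice] holds; changing it to [-voice] with all other features held fixed yields /t͡s/ (voiceless alveolar affricate). No other segment meets both the structural description and the environment, so the output is [ʃʊrit͡s].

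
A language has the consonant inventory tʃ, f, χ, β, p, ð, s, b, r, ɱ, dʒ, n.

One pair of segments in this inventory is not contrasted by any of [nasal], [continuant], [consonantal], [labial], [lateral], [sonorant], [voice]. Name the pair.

On the given features, /χ/ and /s/ have an identical profile: [−nasal], [+continuant], [+consonantal], [−labial], [−lateral], [−sonorant], [−voice]. No other two segments in the inventory coincide on all 7 features. (They do differ in [coronal] and [dorsal], which are not among the given features.)

χ, s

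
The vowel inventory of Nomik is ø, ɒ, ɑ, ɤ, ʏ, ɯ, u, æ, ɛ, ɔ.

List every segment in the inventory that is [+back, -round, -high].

ɑ, ɤ

The [+back] segments are /ɒ, ɑ, ɤ, ɯ, u, ɔ/.
Among these, [-round] gives /ɑ, ɤ, ɯ/.
Of those, [-high] leaves /ɑ, ɤ/.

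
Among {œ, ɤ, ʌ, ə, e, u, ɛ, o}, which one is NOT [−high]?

u

/u/ is the high back rounded tense vowel, which is [+high]; the rest — /œ, ʌ, ɛ, e, ə, o, ɤ/ — are [−high].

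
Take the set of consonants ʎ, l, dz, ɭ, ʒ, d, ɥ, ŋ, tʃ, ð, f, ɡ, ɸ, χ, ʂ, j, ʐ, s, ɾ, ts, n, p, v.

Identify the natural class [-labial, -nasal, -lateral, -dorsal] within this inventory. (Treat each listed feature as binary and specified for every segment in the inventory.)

Checking each segment against [-labial], [-nasal], [-lateral], [-dorsal]: /dz/ (voiced alveolar affricate), /ʒ/ (voiced postalveolar fricative), /d/ (voiced alveolar stop), /tʃ/ (voiceless postalveolar affricate), /ð/ (voiced dental fricative), /ʂ/ (voiceless retroflex fricative), among others, satisfy every feature; every other segment in the inventory fails at least one.

dz, ʒ, d, tʃ, ð, ʂ, ʐ, s, ɾ, ts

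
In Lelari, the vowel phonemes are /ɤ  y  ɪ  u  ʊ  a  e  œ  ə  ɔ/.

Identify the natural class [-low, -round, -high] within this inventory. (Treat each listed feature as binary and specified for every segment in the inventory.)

Checking each segment against [-low], [-round], [-high]: /ɤ/ (mid back unrounded tense vowel), /e/ (mid front unrounded tense vowel), /ə/ (mid central vowel (schwa)) satisfy every feature; every other segment in the inventory fails at least one.

ɤ, e, ə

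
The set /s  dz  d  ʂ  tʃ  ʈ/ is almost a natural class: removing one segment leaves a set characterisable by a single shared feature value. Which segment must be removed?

tʃ

[distributed] groups all but one: /s, ʈ, dz, ʂ, d/ share [−distributed] while /tʃ/ (voiceless postalveolar affricate) alone is [+distributed]. Removing any other segment would not leave a single-feature class that excludes it.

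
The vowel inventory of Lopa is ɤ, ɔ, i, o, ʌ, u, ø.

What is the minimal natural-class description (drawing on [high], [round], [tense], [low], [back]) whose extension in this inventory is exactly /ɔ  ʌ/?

[-tense]

Every target segment is [-tense] and no other inventory member is, so one feature is enough.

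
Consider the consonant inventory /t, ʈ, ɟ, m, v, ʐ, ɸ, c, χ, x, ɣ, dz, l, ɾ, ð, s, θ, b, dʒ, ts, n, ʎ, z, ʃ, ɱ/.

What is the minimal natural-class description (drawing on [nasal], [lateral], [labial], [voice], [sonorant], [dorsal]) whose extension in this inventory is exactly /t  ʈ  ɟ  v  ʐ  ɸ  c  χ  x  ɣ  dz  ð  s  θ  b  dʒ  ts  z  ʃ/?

[−sonorant]

The target set is precisely the extension of [−sonorant] in this inventory.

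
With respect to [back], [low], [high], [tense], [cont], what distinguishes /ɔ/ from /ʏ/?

[high], [back]

/ɔ/ (mid back rounded lax vowel) and /ʏ/ (high front rounded lax vowel) agree on [−low], [−tense], [+continuant]. They differ on [high] (/ɔ/ [−], /ʏ/ [+]), [back] (/ɔ/ [+], /ʏ/ [−]).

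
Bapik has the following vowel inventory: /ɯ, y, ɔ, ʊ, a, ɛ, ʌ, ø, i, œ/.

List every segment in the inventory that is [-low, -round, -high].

Checking each segment against [-low], [-round], [-high]: /ɛ/ (mid front unrounded lax vowel), /ʌ/ (mid back unrounded lax vowel) satisfy every feature; every other segment in the inventory fails at least one.

ɛ, ʌ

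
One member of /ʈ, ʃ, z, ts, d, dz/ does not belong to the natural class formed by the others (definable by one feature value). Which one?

ʃ

[distributed] groups all but one: /dz, ts, ʈ, z, d/ share [−distributed] while /ʃ/ (voiceless postalveolar fricative) alone is [+distributed]. Removing any other segment would not leave a single-feature class that excludes it.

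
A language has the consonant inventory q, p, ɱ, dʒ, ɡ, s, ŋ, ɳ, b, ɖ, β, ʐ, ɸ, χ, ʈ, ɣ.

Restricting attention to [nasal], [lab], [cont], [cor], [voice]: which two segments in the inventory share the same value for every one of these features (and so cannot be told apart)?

/dʒ/ (voiced postalveolar affricate) and /ɖ/ (voiced retroflex stop) are both [-nasal], [-labial], [-continuant], [+coronal], [+voice], so none of the listed features separates them. (They do differ in [strident], [delayed release] and [distributed], which are not among the given features.) Every other pair in the inventory differs on at least one listed feature.

dʒ, ɖ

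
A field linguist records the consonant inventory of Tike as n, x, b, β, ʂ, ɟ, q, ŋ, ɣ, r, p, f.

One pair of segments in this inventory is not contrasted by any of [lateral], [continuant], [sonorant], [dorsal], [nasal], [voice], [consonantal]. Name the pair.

ʂ, f

/ʂ/ (voiceless retroflex fricative) and /f/ (voiceless labiodental fricative) are both [−lateral], [+continuant], [−sonorant], [−dorsal], [−nasal], [−voice], [+consonantal], so none of the listed features separates them. (They do differ in [labial] and [coronal], which are not among the given features.) Every other pair in the inventory differs on at least one listed feature.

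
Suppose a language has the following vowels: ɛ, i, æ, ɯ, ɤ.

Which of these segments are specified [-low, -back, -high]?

First, the [-low] segments are /ɛ, i, ɯ, ɤ/.
Then [-back] gives /ɛ, i/.
Among these, [-high] leaves /ɛ/.

ɛ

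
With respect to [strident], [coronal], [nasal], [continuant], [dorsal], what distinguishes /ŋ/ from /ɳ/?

The two segments share [−strident], [+nasal], [−continuant]. The only features from the list on which they differ: /ŋ/ is [−coronal] while /ɳ/ is [+coronal]; /ŋ/ is [+dorsal] while /ɳ/ is [−dorsal].

[coronal], [dorsal]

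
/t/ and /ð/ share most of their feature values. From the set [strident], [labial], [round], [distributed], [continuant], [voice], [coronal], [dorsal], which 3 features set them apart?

The two segments share [−strident], [−labial], [−round], [+coronal], [−dorsal]. The only features from the list on which they differ: /t/ is [−voice] while /ð/ is [+voice]; /t/ is [−continuant] while /ð/ is [+continuant]; /t/ is [−distributed] while /ð/ is [+distributed].

[voice], [continuant], [distributed]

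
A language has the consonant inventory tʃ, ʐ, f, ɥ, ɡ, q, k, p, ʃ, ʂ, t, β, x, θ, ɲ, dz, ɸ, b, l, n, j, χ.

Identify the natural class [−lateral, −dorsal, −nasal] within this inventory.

The [−lateral] segments are /tʃ, ʐ, f, ɥ, ɡ, q, k, p, ʃ, ʂ, t, β, x, θ, ɲ, dz, ɸ, b, n, j, χ/.
Intersecting with [−dorsal] gives /tʃ, ʐ, f, p, ʃ, ʂ, t, β, θ, dz, ɸ, b, n/.
Among these, [−nasal] leaves /tʃ, ʐ, f, p, ʃ, ʂ, t, β, θ, dz, ɸ, b/.

tʃ, ʐ, f, p, ʃ, ʂ, t, β, θ, dz, ɸ, b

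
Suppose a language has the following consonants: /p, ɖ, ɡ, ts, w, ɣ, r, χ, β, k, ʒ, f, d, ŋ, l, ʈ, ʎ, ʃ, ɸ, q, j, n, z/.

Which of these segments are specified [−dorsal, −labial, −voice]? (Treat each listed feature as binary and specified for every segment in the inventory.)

ts, ʈ, ʃ

Checking each segment against [−dorsal], [−labial], [−voice]: /ts/ (voiceless alveolar affricate), /ʈ/ (voiceless retroflex stop), /ʃ/ (voiceless postalveolar fricative) satisfy every feature; every other segment in the inventory fails at least one.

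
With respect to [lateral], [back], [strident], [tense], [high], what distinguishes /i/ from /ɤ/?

/i/ is the high front unrounded tense vowel and /ɤ/ is the mid back unrounded tense vowel. Both are [−lateral], [−strident], [+tense]. /i/ is [+high] while /ɤ/ is [−high]; /i/ is [−back] while /ɤ/ is [+back], so the distinguishing features are [high], [back].

[high], [back]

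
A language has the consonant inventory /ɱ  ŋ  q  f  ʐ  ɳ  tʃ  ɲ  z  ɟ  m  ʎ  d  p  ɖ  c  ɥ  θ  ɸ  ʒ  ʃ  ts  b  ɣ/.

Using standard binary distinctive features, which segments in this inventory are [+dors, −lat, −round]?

Eliminate segments failing any feature: /ɱ, f, ʐ, ɳ, tʃ, z, m, d, p, ɖ, θ, ɸ, ʒ, ʃ, ts, b/ are [−dorsal]; /ʎ/ is [+lateral]; /ɥ/ is [+round]. The remaining /ŋ, q, ɲ, ɟ, c, ɣ/ satisfy [+dorsal], [−lateral], [−round].

ŋ, q, ɲ, ɟ, c, ɣ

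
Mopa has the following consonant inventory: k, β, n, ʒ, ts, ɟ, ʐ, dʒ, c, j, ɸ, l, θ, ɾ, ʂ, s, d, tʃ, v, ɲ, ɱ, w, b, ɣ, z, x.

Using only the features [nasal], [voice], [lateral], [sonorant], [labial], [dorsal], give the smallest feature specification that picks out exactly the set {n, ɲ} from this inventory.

[+nasal, -labial]

Every target segment is [+nasal], [-labial]; each remaining inventory member fails at least one of these. Each conjunct is needed — [-labial] alone would also admit /k, ʒ, ts, ɟ, …/; [+nasal] alone would also admit /ɱ/ — and no other single listed feature has exactly this extension, so two is the minimum.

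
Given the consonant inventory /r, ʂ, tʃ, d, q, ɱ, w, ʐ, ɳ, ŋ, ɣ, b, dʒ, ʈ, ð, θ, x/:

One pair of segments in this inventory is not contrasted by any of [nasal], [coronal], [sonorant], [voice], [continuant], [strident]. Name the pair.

ŋ, ɱ

On the given features, /ŋ/ and /ɱ/ have an identical profile: [+nasal], [-coronal], [+sonorant], [+voice], [-continuant], [-strident]. No other two segments in the inventory coincide on all 6 features. (They do differ in [labial] and [dorsal], which are not among the given features.)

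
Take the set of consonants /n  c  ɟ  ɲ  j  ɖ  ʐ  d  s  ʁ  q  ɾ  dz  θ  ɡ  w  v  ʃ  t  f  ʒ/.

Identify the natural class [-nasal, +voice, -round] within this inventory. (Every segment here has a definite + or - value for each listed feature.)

ɟ, j, ɖ, ʐ, d, ʁ, ɾ, dz, ɡ, v, ʒ

Checking each segment against [-nasal], [+voice], [-round]: /ɟ/ (voiced palatal stop), /j/ (palatal glide), /ɖ/ (voiced retroflex stop), /ʐ/ (voiced retroflex fricative), /d/ (voiced alveolar stop), /ʁ/ (voiced uvular fricative), among others, satisfy every feature; every other segment in the inventory fails at least one.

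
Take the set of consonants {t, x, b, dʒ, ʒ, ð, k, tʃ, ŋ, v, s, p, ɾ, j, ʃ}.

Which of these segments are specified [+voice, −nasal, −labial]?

Checking each segment against [+voice], [−nasal], [−labial]: /dʒ/ (voiced postalveolar affricate), /ʒ/ (voiced postalveolar fricative), /ð/ (voiced dental fricative), /ɾ/ (alveolar tap), /j/ (palatal glide) satisfy every feature; every other segment in the inventory fails at least one.

dʒ, ʒ, ð, ɾ, j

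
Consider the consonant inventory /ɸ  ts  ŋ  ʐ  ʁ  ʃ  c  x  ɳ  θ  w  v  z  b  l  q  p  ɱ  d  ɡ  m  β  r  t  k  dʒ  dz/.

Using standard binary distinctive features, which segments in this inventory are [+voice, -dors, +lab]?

v, b, ɱ, m, β

The [+voice] segments are /ŋ, ʐ, ʁ, ɳ, w, v, z, b, l, ɱ, d, ɡ, m, β, r, dʒ, dz/.
Then [-dorsal] gives /ʐ, ɳ, v, z, b, l, ɱ, d, m, β, r, dʒ, dz/.
Of those, [+labial] leaves /v, b, ɱ, m, β/.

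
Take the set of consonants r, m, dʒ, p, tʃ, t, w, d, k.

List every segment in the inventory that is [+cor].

r, dʒ, tʃ, t, d

The [+coronal] segments here are /r, dʒ, tʃ, t, d/; the remaining /m, p, w, k/ are [−coronal].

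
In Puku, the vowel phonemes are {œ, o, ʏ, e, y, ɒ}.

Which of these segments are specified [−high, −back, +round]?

Eliminate segments failing any feature: /o, ɒ/ are [+back]; /ʏ, y/ are [+high]; /e/ is [−round]. The remaining /œ/ satisfy [−high], [−back], [+round].

œ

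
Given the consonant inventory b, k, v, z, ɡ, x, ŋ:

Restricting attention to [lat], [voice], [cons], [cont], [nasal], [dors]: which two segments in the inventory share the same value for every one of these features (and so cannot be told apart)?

On the given features, /v/ and /z/ have an identical profile: [−lateral], [+voice], [+consonantal], [+continuant], [−nasal], [−dorsal]. No other two segments in the inventory coincide on all 6 features. (They do differ in [labial] and [coronal], which are not among the given features.)

v, z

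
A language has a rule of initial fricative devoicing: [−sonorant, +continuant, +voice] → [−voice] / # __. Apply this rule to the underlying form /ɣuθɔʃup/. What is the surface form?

[xuθɔʃup]

Only the initial segment /ɣ/ is both word-initial and matches the structural description. It is a voiced velar fricative, so [−sonorant, +continuant, +voice] holds; changing it to [−voice] with all other features held fixed yields /x/ (voiceless velar fricative). No other segment meets both the structural description and the environment, so the output is [xuθɔʃup].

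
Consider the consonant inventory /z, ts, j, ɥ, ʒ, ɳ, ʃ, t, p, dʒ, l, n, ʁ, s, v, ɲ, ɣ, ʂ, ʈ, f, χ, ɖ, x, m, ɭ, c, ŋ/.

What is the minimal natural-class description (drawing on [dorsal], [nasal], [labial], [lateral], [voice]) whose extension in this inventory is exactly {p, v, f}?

[-nasal, +labial, -dorsal]

/p, v, f/ are all [-nasal], [+labial], [-dorsal], and no other segment in the inventory matches all three values. Dropping any one of them over-generates: [+labial, -dorsal] alone would also admit /m/; [-nasal, -dorsal] alone would also admit /z, ts, ʒ, ʃ, …/; [-nasal, +labial] alone would also admit /ɥ/. No other combination of two listed features picks out exactly this set either, so fewer than three features will not do.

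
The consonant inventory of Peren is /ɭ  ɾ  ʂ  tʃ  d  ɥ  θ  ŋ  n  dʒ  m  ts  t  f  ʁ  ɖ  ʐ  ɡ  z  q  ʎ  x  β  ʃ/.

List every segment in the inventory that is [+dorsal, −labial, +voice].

ŋ, ʁ, ɡ, ʎ

The [+dorsal] segments are /ɥ, ŋ, ʁ, ɡ, q, ʎ, x/.
Intersecting with [−labial] gives /ŋ, ʁ, ɡ, q, ʎ, x/.
Then [+voice] leaves /ŋ, ʁ, ɡ, ʎ/.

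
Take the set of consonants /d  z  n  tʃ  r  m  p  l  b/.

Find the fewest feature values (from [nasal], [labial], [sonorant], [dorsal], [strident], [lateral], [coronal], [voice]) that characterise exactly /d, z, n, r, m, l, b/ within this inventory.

/d, z, n, r, m, l, b/ are exactly the [+voice] segments in the inventory, so a single feature suffices.

[+voice]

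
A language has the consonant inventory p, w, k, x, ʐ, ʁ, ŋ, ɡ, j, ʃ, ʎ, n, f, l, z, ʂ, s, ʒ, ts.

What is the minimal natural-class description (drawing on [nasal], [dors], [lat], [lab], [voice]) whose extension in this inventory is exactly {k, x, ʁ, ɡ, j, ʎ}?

[-nasal, -lab, +dors]

The class [-nasal], [-labial], [+dorsal] has exactly /k, x, ʁ, ɡ, j, ʎ/ as its extension in this inventory. No smaller conjunction from the listed features achieves this: [-labial, +dorsal] alone would also admit /ŋ/; [-nasal, +dorsal] alone would also admit /w/; [-nasal, -labial] alone would also admit /ʐ, ʃ, l, z, …/; and checking the remaining two-feature bundles turns up none with this extension.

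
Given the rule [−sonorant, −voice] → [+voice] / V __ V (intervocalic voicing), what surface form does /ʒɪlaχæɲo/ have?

[ʒɪlaʁæɲo]

Only /χ/ occurs between two vowels (/a/ __ /æ/) and matches the structural description. It is a voiceless uvular fricative, so [−sonorant, −voice] holds; changing it to [+voice] with all other features held fixed yields /ʁ/ (voiced uvular fricative). No other segment meets both the structural description and the environment, so the output is [ʒɪlaʁæɲo].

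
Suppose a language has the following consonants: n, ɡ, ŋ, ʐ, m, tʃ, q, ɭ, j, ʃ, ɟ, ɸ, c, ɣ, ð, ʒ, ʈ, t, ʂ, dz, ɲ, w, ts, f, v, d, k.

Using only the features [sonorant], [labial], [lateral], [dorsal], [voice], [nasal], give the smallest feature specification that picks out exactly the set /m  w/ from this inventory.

[+sonorant, +labial]

/m, w/ are all [+sonorant], [+labial], and no other segment in the inventory matches both values. Dropping any one of them over-generates: [+labial] alone would also admit /ɸ, f, v/; [+sonorant] alone would also admit /n, ŋ, ɭ, j, …/. No other single listed feature picks out exactly this set either, so fewer than two features will not do.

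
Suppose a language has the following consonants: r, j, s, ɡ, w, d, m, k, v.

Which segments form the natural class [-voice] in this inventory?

s, k

The [-voice] segments here are /s, k/; the remaining /r, j, ɡ, w, d, m, v/ are [+voice].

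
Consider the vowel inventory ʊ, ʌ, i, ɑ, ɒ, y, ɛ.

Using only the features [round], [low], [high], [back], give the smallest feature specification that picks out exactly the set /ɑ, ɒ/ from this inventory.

[+low]

The target set is precisely the extension of [+low] in this inventory.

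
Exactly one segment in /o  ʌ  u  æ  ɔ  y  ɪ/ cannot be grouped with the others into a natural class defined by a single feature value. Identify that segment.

æ

[low] groups all but one: /y, ʌ, o, u, ɔ, ɪ/ share [−low] while /æ/ (low front unrounded vowel) alone is [+low]. Removing any other segment would not leave a single-feature class that excludes it.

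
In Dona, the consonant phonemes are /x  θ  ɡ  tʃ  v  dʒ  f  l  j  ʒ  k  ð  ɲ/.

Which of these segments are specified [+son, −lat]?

j, ɲ

Checking each segment against [+sonorant], [−lateral]: /j/ (palatal glide), /ɲ/ (palatal nasal) satisfy every feature; every other segment in the inventory fails at least one.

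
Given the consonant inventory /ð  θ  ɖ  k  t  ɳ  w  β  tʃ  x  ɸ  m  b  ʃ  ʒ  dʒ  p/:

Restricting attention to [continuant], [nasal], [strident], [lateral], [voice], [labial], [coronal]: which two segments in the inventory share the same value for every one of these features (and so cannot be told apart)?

Both /β/ and /w/ are [+continuant], [-nasal], [-strident], [-lateral], [+voice], [+labial], [-coronal]. Since the list omits [sonorant], [round] and [dorsal] — which do distinguish the voiced bilabial fricative from the labial-velar glide — this pair collapses; all other pairs remain distinct.

β, w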